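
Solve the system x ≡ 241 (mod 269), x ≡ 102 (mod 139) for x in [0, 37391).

241

269⁻¹ mod 139: 269*108 ≡ 1 (mod 139), so 269⁻¹ ≡ 108.
x = 241 + 269*((102 − 241)*108 mod 139) = 241 + 269*0 = 241.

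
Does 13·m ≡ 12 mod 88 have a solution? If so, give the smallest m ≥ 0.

28

gcd(13, 88) = 1, so a unique solution mod 88 exists.
13⁻¹ ≡ 61 (mod 88).
m ≡ 61·12 ≡ 28 (mod 88).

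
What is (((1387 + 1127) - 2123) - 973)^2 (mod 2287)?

1387 + 1127 = 2514 ≡ 227 (mod 2287)
227 - 2123 = -1896 ≡ 391 (mod 2287)
391 - 973 = -582 ≡ 1705 (mod 2287)
(1705)^2 ≡ 248 (mod 2287)

248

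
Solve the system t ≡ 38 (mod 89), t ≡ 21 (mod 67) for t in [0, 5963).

89⁻¹ mod 67: 89·64 ≡ 1 (mod 67), so 89⁻¹ ≡ 64.
t = 38 + 89·((21 − 38)·64 mod 67) = 38 + 89·51 = 4577.

4577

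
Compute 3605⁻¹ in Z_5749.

3510

5749 = 1×3605 + 2144
3605 = 1×2144 + 1461
2144 = 1×1461 + 683
1461 = 2×683 + 95
683 = 7×95 + 18
95 = 5×18 + 5
18 = 3×5 + 3
5 = 1×3 + 2
3 = 1×2 + 1
2 = 2×1 + 0
gcd(3605, 5749) = 1, so the inverse exists.
Bézout: 1 = 1404×5749 − 2239×3605.
So 3605⁻¹ ≡ −2239 ≡ 3510 (mod 5749).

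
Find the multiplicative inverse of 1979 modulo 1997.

1886

By the extended Euclidean algorithm:
1997 = 1·1979 + 18
1979 = 109·18 + 17
18 = 1·17 + 1
17 = 17·1 + 0
gcd(1979, 1997) = 1, so the inverse exists.
Back-substitute for 1:
1 = 1·18 − 1·17
  = −1·1979 + 110·18
  = 110·1997 − 111·1979
So 1979⁻¹ ≡ −111 ≡ 1886 (mod 1997).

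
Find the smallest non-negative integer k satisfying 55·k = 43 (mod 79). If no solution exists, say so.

gcd(55, 79) = 1, so a unique solution mod 79 exists.
55⁻¹ ≡ 23 (mod 79).
k ≡ 23·43 ≡ 41 (mod 79).

41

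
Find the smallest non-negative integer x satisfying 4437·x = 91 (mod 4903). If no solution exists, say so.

gcd(4437, 4903) = 1, so a unique solution mod 4903 exists.
4437⁻¹ ≡ 3188 (mod 4903).
x ≡ 3188·91 ≡ 831 (mod 4903).

831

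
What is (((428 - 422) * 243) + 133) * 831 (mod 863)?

5

428 - 422 = 6
6 * 243 = 1458 ≡ 595 (mod 863)
595 + 133 = 728
728 * 831 = 604968 ≡ 5 (mod 863)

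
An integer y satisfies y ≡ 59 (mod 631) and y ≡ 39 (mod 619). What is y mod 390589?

631⁻¹ mod 619: 631*258 ≡ 1 (mod 619), so 631⁻¹ ≡ 258.
y = 59 + 631*((39 − 59)*258 mod 619) = 59 + 631*411 = 259400.

259400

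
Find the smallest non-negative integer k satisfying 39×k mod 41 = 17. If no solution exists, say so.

12

gcd(39, 41) = 1, so a unique solution mod 41 exists.
39⁻¹ ≡ 20 (mod 41).
k ≡ 20×17 ≡ 12 (mod 41).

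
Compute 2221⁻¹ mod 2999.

2999 = 1*2221 + 778
2221 = 2*778 + 665
778 = 1*665 + 113
665 = 5*113 + 100
113 = 1*100 + 13
100 = 7*13 + 9
13 = 1*9 + 4
9 = 2*4 + 1
4 = 4*1 + 0
gcd(2221, 2999) = 1, so the inverse exists.
Back-substitute for 1:
1 = 1*9 − 2*4
  = −2*13 + 3*9
  = 3*100 − 23*13
  = −23*113 + 26*100
  = 26*665 − 153*113
  = −153*778 + 179*665
  = 179*2221 − 511*778
  = −511*2999 + 690*2221
So 2221⁻¹ ≡ 690 (mod 2999).

690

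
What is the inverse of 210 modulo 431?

By the extended Euclidean algorithm:
431 = 2×210 + 11
210 = 19×11 + 1
11 = 11×1 + 0
gcd(210, 431) = 1, so the inverse exists.
Bézout: 1 = −19×431 + 39×210.
So 210⁻¹ ≡ 39 (mod 431).

39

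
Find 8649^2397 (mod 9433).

2397 in binary is 100101011101, i.e. 2397 = 2048 + 256 + 64 + 16 + 8 + 4 + 1.
8649^1 ≡ 8649 (mod 9433)
8649^2 ≡ 8649^2 = 74805201 ≡ 1511 (mod 9433)
8649^4 ≡ 1511^2 = 2283121 ≡ 335 (mod 9433)
8649^8 ≡ 335^2 = 112225 ≡ 8462 (mod 9433)
8649^16 ≡ 8462^2 = 71605444 ≡ 8974 (mod 9433)
8649^32 ≡ 8974^2 = 80532676 ≡ 3155 (mod 9433)
8649^64 ≡ 3155^2 = 9954025 ≡ 2210 (mod 9433)
8649^128 ≡ 2210^2 = 4884100 ≡ 7239 (mod 9433)
8649^256 ≡ 7239^2 = 52403121 ≡ 2806 (mod 9433)
8649^512 ≡ 2806^2 = 7873636 ≡ 6514 (mod 9433)
8649^1024 ≡ 6514^2 = 42432196 ≡ 2562 (mod 9433)
8649^2048 ≡ 2562^2 = 6563844 ≡ 7909 (mod 9433)
8649^2397 = 8649^2048 × 8649^256 × 8649^64 × 8649^16 × 8649^8 × 8649^4 × 8649^1 ≡ 7909 × 2806 × 2210 × 8974 × 8462 × 335 × 8649 (mod 9433).
Accumulate the product:
7909 × 2806 = 22192654 ≡ 6238
6238 × 2210 = 13785980 ≡ 4367
4367 × 8974 = 39189458 ≡ 4776
4776 × 8462 = 40414512 ≡ 3540
3540 × 335 = 1185900 ≡ 6775
6775 × 8649 = 58596975 ≡ 8612

8612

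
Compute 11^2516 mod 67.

Using repeated squaring:
2516 in binary is 100111010100, i.e. 2516 = 2048 + 256 + 128 + 64 + 16 + 4.
11^1 ≡ 11 (mod 67)
11^2 ≡ 11^2 = 121 ≡ 54 (mod 67)
11^4 ≡ 54^2 = 2916 ≡ 35 (mod 67)
11^8 ≡ 35^2 = 1225 ≡ 19 (mod 67)
11^16 ≡ 19^2 = 361 ≡ 26 (mod 67)
11^32 ≡ 26^2 = 676 ≡ 6 (mod 67)
11^64 ≡ 6^2 = 36 (mod 67)
11^128 ≡ 36^2 = 1296 ≡ 23 (mod 67)
11^256 ≡ 23^2 = 529 ≡ 60 (mod 67)
11^512 ≡ 60^2 = 3600 ≡ 49 (mod 67)
11^1024 ≡ 49^2 = 2401 ≡ 56 (mod 67)
11^2048 ≡ 56^2 = 3136 ≡ 54 (mod 67)
11^2516 = 11^2048 · 11^256 · 11^128 · 11^64 · 11^16 · 11^4 ≡ 54 · 60 · 23 · 36 · 26 · 35 (mod 67).
Accumulate the product:
54 · 60 = 3240 ≡ 24
24 · 23 = 552 ≡ 16
16 · 36 = 576 ≡ 40
40 · 26 = 1040 ≡ 35
35 · 35 = 1225 ≡ 19

19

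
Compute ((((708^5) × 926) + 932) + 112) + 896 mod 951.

863

(708)^5 ≡ 918 (mod 951)
918 × 926 = 850068 ≡ 825 (mod 951)
825 + 932 = 1757 ≡ 806 (mod 951)
806 + 112 = 918
918 + 896 = 1814 ≡ 863 (mod 951)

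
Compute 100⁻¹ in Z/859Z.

859 = 8×100 + 59
100 = 1×59 + 41
59 = 1×41 + 18
41 = 2×18 + 5
18 = 3×5 + 3
5 = 1×3 + 2
3 = 1×2 + 1
2 = 2×1 + 0
gcd(100, 859) = 1, so the inverse exists.
Back-substitute for 1:
1 = 1×3 − 1×2
  = −1×5 + 2×3
  = 2×18 − 7×5
  = −7×41 + 16×18
  = 16×59 − 23×41
  = −23×100 + 39×59
  = 39×859 − 335×100
So 100⁻¹ ≡ −335 ≡ 524 (mod 859).

524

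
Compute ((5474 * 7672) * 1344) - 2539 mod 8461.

5474 * 7672 = 41996528 ≡ 4585 (mod 8461)
4585 * 1344 = 6162240 ≡ 2632 (mod 8461)
2632 - 2539 = 93

93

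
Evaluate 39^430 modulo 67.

430 in binary is 110101110, i.e. 430 = 256 + 128 + 32 + 8 + 4 + 2.
39^1 ≡ 39 (mod 67)
39^2 ≡ 39^2 = 1521 ≡ 47 (mod 67)
39^4 ≡ 47^2 = 2209 ≡ 65 (mod 67)
39^8 ≡ 65^2 = 4225 ≡ 4 (mod 67)
39^16 ≡ 4^2 = 16 (mod 67)
39^32 ≡ 16^2 = 256 ≡ 55 (mod 67)
39^64 ≡ 55^2 = 3025 ≡ 10 (mod 67)
39^128 ≡ 10^2 = 100 ≡ 33 (mod 67)
39^256 ≡ 33^2 = 1089 ≡ 17 (mod 67)
39^430 = 39^256 · 39^128 · 39^32 · 39^8 · 39^4 · 39^2 ≡ 17 · 33 · 55 · 4 · 65 · 47 (mod 67).
Accumulate the product:
17 · 33 = 561 ≡ 25
25 · 55 = 1375 ≡ 35
35 · 4 = 140 ≡ 6
6 · 65 = 390 ≡ 55
55 · 47 = 2585 ≡ 39

39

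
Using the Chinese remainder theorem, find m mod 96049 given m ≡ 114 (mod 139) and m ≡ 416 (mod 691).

4562

139⁻¹ mod 691: 139·174 ≡ 1 (mod 691), so 139⁻¹ ≡ 174.
m = 114 + 139·((416 − 114)·174 mod 691) = 114 + 139·32 = 4562.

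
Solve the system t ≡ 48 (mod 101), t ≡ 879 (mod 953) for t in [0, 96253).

85696

101⁻¹ mod 953: 101·368 ≡ 1 (mod 953), so 101⁻¹ ≡ 368.
t = 48 + 101·((879 − 48)·368 mod 953) = 48 + 101·848 = 85696.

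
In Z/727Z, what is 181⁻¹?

Apply the Euclidean algorithm and back-substitute:
727 = 4*181 + 3
181 = 60*3 + 1
3 = 3*1 + 0
gcd(181, 727) = 1, so the inverse exists.
Back-substitute for 1:
1 = 1*181 − 60*3
  = −60*727 + 241*181
So 181⁻¹ ≡ 241 (mod 727).

241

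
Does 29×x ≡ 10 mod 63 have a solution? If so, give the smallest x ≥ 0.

gcd(29, 63) = 1, so a unique solution mod 63 exists.
29⁻¹ ≡ 50 (mod 63).
x ≡ 50×10 ≡ 59 (mod 63).

59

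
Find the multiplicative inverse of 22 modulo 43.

Run the extended Euclidean algorithm:
43 = 1*22 + 21
22 = 1*21 + 1
21 = 21*1 + 0
gcd(22, 43) = 1, so the inverse exists.
Back-substitute for 1:
1 = 1*22 − 1*21
  = −1*43 + 2*22
So 22⁻¹ ≡ 2 (mod 43).

2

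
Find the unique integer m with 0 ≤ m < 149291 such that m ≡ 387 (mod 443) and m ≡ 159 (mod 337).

443⁻¹ mod 337: 443·124 ≡ 1 (mod 337), so 443⁻¹ ≡ 124.
m = 387 + 443·((159 − 387)·124 mod 337) = 387 + 443·36 = 16335.
Check: 16335 mod 443 = 387, 16335 mod 337 = 159. ✓

16335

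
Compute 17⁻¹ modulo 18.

Run the extended Euclidean algorithm:
18 = 1·17 + 1
17 = 17·1 + 0
gcd(17, 18) = 1, so the inverse exists.
Bézout: 1 = 1·18 − 1·17.
So 17⁻¹ ≡ −1 ≡ 17 (mod 18).

17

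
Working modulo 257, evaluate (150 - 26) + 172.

39

150 - 26 = 124
124 + 172 = 296 ≡ 39 (mod 257)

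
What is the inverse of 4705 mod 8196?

Run the extended Euclidean algorithm:
8196 = 1×4705 + 3491
4705 = 1×3491 + 1214
3491 = 2×1214 + 1063
1214 = 1×1063 + 151
1063 = 7×151 + 6
151 = 25×6 + 1
6 = 6×1 + 0
gcd(4705, 8196) = 1, so the inverse exists.
Back-substitute for 1:
1 = 1×151 − 25×6
  = −25×1063 + 176×151
  = 176×1214 − 201×1063
  = −201×3491 + 578×1214
  = 578×4705 − 779×3491
  = −779×8196 + 1357×4705
So 4705⁻¹ ≡ 1357 (mod 8196).

1357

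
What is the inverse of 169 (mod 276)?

49

276 = 1*169 + 107
169 = 1*107 + 62
107 = 1*62 + 45
62 = 1*45 + 17
45 = 2*17 + 11
17 = 1*11 + 6
11 = 1*6 + 5
6 = 1*5 + 1
5 = 5*1 + 0
gcd(169, 276) = 1, so the inverse exists.
Bézout: 1 = −30*276 + 49*169.
So 169⁻¹ ≡ 49 (mod 276).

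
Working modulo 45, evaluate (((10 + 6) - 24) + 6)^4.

16

10 + 6 = 16
16 - 24 = -8 ≡ 37 (mod 45)
37 + 6 = 43
(43)^4 ≡ 16 (mod 45)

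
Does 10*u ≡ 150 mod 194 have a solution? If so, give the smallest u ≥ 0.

15

gcd(10, 194) = 2, and 2 | 150, so solutions exist.
Divide through by 2: 5*u mod 97 = 75.
5⁻¹ ≡ 39 (mod 97).
u ≡ 39*75 ≡ 15 (mod 97).
The smallest non-negative solution is u = 15.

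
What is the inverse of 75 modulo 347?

310

Run the extended Euclidean algorithm:
347 = 4×75 + 47
75 = 1×47 + 28
47 = 1×28 + 19
28 = 1×19 + 9
19 = 2×9 + 1
9 = 9×1 + 0
gcd(75, 347) = 1, so the inverse exists.
Back-substitute for 1:
1 = 1×19 − 2×9
  = −2×28 + 3×19
  = 3×47 − 5×28
  = −5×75 + 8×47
  = 8×347 − 37×75
So 75⁻¹ ≡ −37 ≡ 310 (mod 347).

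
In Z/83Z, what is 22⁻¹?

83 = 3*22 + 17
22 = 1*17 + 5
17 = 3*5 + 2
5 = 2*2 + 1
2 = 2*1 + 0
gcd(22, 83) = 1, so the inverse exists.
Bézout: 1 = −9*83 + 34*22.
So 22⁻¹ ≡ 34 (mod 83).

34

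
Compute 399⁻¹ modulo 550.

550 = 1·399 + 151
399 = 2·151 + 97
151 = 1·97 + 54
97 = 1·54 + 43
54 = 1·43 + 11
43 = 3·11 + 10
11 = 1·10 + 1
10 = 10·1 + 0
gcd(399, 550) = 1, so the inverse exists.
Back-substitute for 1:
1 = 1·11 − 1·10
  = −1·43 + 4·11
  = 4·54 − 5·43
  = −5·97 + 9·54
  = 9·151 − 14·97
  = −14·399 + 37·151
  = 37·550 − 51·399
So 399⁻¹ ≡ −51 ≡ 499 (mod 550).

499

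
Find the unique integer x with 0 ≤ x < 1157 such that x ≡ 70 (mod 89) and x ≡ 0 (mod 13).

89⁻¹ mod 13: 89·6 ≡ 1 (mod 13), so 89⁻¹ ≡ 6.
x = 70 + 89·((0 − 70)·6 mod 13) = 70 + 89·9 = 871.

871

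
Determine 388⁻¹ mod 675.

675 = 1*388 + 287
388 = 1*287 + 101
287 = 2*101 + 85
101 = 1*85 + 16
85 = 5*16 + 5
16 = 3*5 + 1
5 = 5*1 + 0
gcd(388, 675) = 1, so the inverse exists.
Bézout: 1 = −73*675 + 127*388.
So 388⁻¹ ≡ 127 (mod 675).

127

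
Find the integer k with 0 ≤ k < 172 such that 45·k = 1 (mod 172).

Run the extended Euclidean algorithm:
172 = 3×45 + 37
45 = 1×37 + 8
37 = 4×8 + 5
8 = 1×5 + 3
5 = 1×3 + 2
3 = 1×2 + 1
2 = 2×1 + 0
gcd(45, 172) = 1, so the inverse exists.
Bézout: 1 = −17×172 + 65×45.
So 45⁻¹ ≡ 65 (mod 172).

65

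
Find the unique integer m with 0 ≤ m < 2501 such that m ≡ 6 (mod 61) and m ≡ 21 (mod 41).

61⁻¹ mod 41: 61×39 ≡ 1 (mod 41), so 61⁻¹ ≡ 39.
m = 6 + 61×((21 − 6)×39 mod 41) = 6 + 61×11 = 677.
Check: 677 mod 61 = 6, 677 mod 41 = 21. ✓

677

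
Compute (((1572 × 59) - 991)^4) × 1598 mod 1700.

1572 × 59 = 92748 ≡ 948 (mod 1700)
948 - 991 = -43 ≡ 1657 (mod 1700)
(1657)^4 ≡ 101 (mod 1700)
101 × 1598 = 161398 ≡ 1598 (mod 1700)

1598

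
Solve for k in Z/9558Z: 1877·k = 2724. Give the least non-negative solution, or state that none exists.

gcd(1877, 9558) = 1, so a unique solution mod 9558 exists.
1877⁻¹ ≡ 8453 (mod 9558).
k ≡ 8453·2724 ≡ 750 (mod 9558).

750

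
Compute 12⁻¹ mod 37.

34

37 = 3·12 + 1
12 = 12·1 + 0
gcd(12, 37) = 1, so the inverse exists.
Back-substitute for 1:
1 = 1·37 − 3·12
So 12⁻¹ ≡ −3 ≡ 34 (mod 37).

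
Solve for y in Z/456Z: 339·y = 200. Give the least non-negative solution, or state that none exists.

no solution

gcd(339, 456) = 3, and 3 does not divide 200.
So the congruence has no solution.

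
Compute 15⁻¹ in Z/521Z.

By the extended Euclidean algorithm:
521 = 34*15 + 11
15 = 1*11 + 4
11 = 2*4 + 3
4 = 1*3 + 1
3 = 3*1 + 0
gcd(15, 521) = 1, so the inverse exists.
Bézout: 1 = −4*521 + 139*15.
So 15⁻¹ ≡ 139 (mod 521).

139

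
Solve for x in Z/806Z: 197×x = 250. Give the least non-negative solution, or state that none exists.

34

gcd(197, 806) = 1, so a unique solution mod 806 exists.
197⁻¹ ≡ 761 (mod 806).
x ≡ 761×250 ≡ 34 (mod 806).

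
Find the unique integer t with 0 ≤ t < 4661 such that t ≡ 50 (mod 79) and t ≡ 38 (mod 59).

1867

79⁻¹ mod 59: 79*3 ≡ 1 (mod 59), so 79⁻¹ ≡ 3.
t = 50 + 79*((38 − 50)*3 mod 59) = 50 + 79*23 = 1867.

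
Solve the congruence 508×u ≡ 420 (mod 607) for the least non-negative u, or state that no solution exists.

474

gcd(508, 607) = 1, so a unique solution mod 607 exists.
508⁻¹ ≡ 374 (mod 607).
u ≡ 374×420 ≡ 474 (mod 607).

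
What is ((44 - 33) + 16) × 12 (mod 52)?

44 - 33 = 11
11 + 16 = 27
27 × 12 = 324 ≡ 12 (mod 52)

12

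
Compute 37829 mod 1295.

274

37829 = 29*1295 + 274, so 37829 ≡ 274 (mod 1295).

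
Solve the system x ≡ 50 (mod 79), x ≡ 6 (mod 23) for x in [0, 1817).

1156

79⁻¹ mod 23: 79·7 ≡ 1 (mod 23), so 79⁻¹ ≡ 7.
x = 50 + 79·((6 − 50)·7 mod 23) = 50 + 79·14 = 1156.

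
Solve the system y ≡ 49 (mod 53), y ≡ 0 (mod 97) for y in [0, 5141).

53⁻¹ mod 97: 53×11 ≡ 1 (mod 97), so 53⁻¹ ≡ 11.
y = 49 + 53×((0 − 49)×11 mod 97) = 49 + 53×43 = 2328.
Check: 2328 mod 53 = 49, 2328 mod 97 = 0. ✓

2328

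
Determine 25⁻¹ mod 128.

41

Run the extended Euclidean algorithm:
128 = 5*25 + 3
25 = 8*3 + 1
3 = 3*1 + 0
gcd(25, 128) = 1, so the inverse exists.
Back-substitute for 1:
1 = 1*25 − 8*3
  = −8*128 + 41*25
So 25⁻¹ ≡ 41 (mod 128).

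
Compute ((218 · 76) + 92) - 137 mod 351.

26

218 · 76 = 16568 ≡ 71 (mod 351)
71 + 92 = 163
163 - 137 = 26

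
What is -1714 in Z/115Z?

-1714 = -15×115 + 11, so -1714 ≡ 11 (mod 115).

11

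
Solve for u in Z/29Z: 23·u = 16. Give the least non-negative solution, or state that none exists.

gcd(23, 29) = 1, so a unique solution mod 29 exists.
23⁻¹ ≡ 24 (mod 29).
u ≡ 24·16 ≡ 7 (mod 29).

7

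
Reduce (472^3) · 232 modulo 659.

(472)^3 ≡ 54 (mod 659)
54 · 232 = 12528 ≡ 7 (mod 659)

7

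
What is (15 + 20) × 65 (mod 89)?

15 + 20 = 35
35 × 65 = 2275 ≡ 50 (mod 89)

50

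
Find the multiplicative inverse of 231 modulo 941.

941 = 4*231 + 17
231 = 13*17 + 10
17 = 1*10 + 7
10 = 1*7 + 3
7 = 2*3 + 1
3 = 3*1 + 0
gcd(231, 941) = 1, so the inverse exists.
Back-substitute for 1:
1 = 1*7 − 2*3
  = −2*10 + 3*7
  = 3*17 − 5*10
  = −5*231 + 68*17
  = 68*941 − 277*231
So 231⁻¹ ≡ −277 ≡ 664 (mod 941).

664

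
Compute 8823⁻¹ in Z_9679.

Run the extended Euclidean algorithm:
9679 = 1·8823 + 856
8823 = 10·856 + 263
856 = 3·263 + 67
263 = 3·67 + 62
67 = 1·62 + 5
62 = 12·5 + 2
5 = 2·2 + 1
2 = 2·1 + 0
gcd(8823, 9679) = 1, so the inverse exists.
Bézout: 1 = 3556·9679 − 3901·8823.
So 8823⁻¹ ≡ −3901 ≡ 5778 (mod 9679).

5778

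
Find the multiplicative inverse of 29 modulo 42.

29

42 = 1*29 + 13
29 = 2*13 + 3
13 = 4*3 + 1
3 = 3*1 + 0
gcd(29, 42) = 1, so the inverse exists.
Bézout: 1 = 9*42 − 13*29.
So 29⁻¹ ≡ −13 ≡ 29 (mod 42).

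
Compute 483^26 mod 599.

Using repeated squaring:
26 in binary is 11010, i.e. 26 = 16 + 8 + 2.
483^1 ≡ 483 (mod 599)
483^2 ≡ 483^2 = 233289 ≡ 278 (mod 599)
483^4 ≡ 278^2 = 77284 ≡ 13 (mod 599)
483^8 ≡ 13^2 = 169 (mod 599)
483^16 ≡ 169^2 = 28561 ≡ 408 (mod 599)
483^26 = 483^16 · 483^8 · 483^2 ≡ 408 · 169 · 278 (mod 599).
Accumulate the product:
408 · 169 = 68952 ≡ 67
67 · 278 = 18626 ≡ 57

57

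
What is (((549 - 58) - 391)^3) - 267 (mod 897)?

549 - 58 = 491
491 - 391 = 100
(100)^3 ≡ 742 (mod 897)
742 - 267 = 475

475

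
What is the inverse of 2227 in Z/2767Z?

2065

2767 = 1×2227 + 540
2227 = 4×540 + 67
540 = 8×67 + 4
67 = 16×4 + 3
4 = 1×3 + 1
3 = 3×1 + 0
gcd(2227, 2767) = 1, so the inverse exists.
Bézout: 1 = 565×2767 − 702×2227.
So 2227⁻¹ ≡ −702 ≡ 2065 (mod 2767).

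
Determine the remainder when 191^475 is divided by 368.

319

Using repeated squaring:
475 in binary is 111011011, i.e. 475 = 256 + 128 + 64 + 16 + 8 + 2 + 1.
191^1 ≡ 191 (mod 368)
191^2 ≡ 191^2 = 36481 ≡ 49 (mod 368)
191^4 ≡ 49^2 = 2401 ≡ 193 (mod 368)
191^8 ≡ 193^2 = 37249 ≡ 81 (mod 368)
191^16 ≡ 81^2 = 6561 ≡ 305 (mod 368)
191^32 ≡ 305^2 = 93025 ≡ 289 (mod 368)
191^64 ≡ 289^2 = 83521 ≡ 353 (mod 368)
191^128 ≡ 353^2 = 124609 ≡ 225 (mod 368)
191^256 ≡ 225^2 = 50625 ≡ 209 (mod 368)
191^475 = 191^256 · 191^128 · 191^64 · 191^16 · 191^8 · 191^2 · 191^1 ≡ 209 · 225 · 353 · 305 · 81 · 49 · 191 (mod 368).
Accumulate the product:
209 · 225 = 47025 ≡ 289
289 · 353 = 102017 ≡ 81
81 · 305 = 24705 ≡ 49
49 · 81 = 3969 ≡ 289
289 · 49 = 14161 ≡ 177
177 · 191 = 33807 ≡ 319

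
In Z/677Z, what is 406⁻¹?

677 = 1×406 + 271
406 = 1×271 + 135
271 = 2×135 + 1
135 = 135×1 + 0
gcd(406, 677) = 1, so the inverse exists.
Bézout: 1 = 3×677 − 5×406.
So 406⁻¹ ≡ −5 ≡ 672 (mod 677).

672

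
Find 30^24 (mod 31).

Compute successive squares:
24 in binary is 11000, i.e. 24 = 16 + 8.
30^1 ≡ 30 (mod 31)
30^2 ≡ 30^2 = 900 ≡ 1 (mod 31)
30^4 ≡ 1^2 = 1 (mod 31)
30^8 ≡ 1^2 = 1 (mod 31)
30^16 ≡ 1^2 = 1 (mod 31)
30^24 = 30^16 * 30^8 ≡ 1 * 1 (mod 31).
1 * 1 = 1 ≡ 1 (mod 31).

1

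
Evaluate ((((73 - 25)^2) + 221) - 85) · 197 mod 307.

73 - 25 = 48
(48)^2 ≡ 155 (mod 307)
155 + 221 = 376 ≡ 69 (mod 307)
69 - 85 = -16 ≡ 291 (mod 307)
291 · 197 = 57327 ≡ 225 (mod 307)

225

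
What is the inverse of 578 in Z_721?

721 = 1×578 + 143
578 = 4×143 + 6
143 = 23×6 + 5
6 = 1×5 + 1
5 = 5×1 + 0
gcd(578, 721) = 1, so the inverse exists.
Bézout: 1 = −97×721 + 121×578.
So 578⁻¹ ≡ 121 (mod 721).

121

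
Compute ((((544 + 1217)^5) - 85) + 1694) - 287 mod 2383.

2305

544 + 1217 = 1761
(1761)^5 ≡ 983 (mod 2383)
983 - 85 = 898
898 + 1694 = 2592 ≡ 209 (mod 2383)
209 - 287 = -78 ≡ 2305 (mod 2383)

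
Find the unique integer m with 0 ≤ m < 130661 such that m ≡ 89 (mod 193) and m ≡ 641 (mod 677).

193⁻¹ mod 677: 193*449 ≡ 1 (mod 677), so 193⁻¹ ≡ 449.
m = 89 + 193*((641 − 89)*449 mod 677) = 89 + 193*66 = 12827.

12827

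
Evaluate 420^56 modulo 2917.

2447

Using repeated squaring:
420^1 ≡ 420 (mod 2917)
420^2 ≡ 420^2 = 176400 ≡ 1380 (mod 2917)
420^4 ≡ 1380^2 = 1904400 ≡ 2516 (mod 2917)
420^8 ≡ 2516^2 = 6330256 ≡ 366 (mod 2917)
420^16 ≡ 366^2 = 133956 ≡ 2691 (mod 2917)
420^32 ≡ 2691^2 = 7241481 ≡ 1487 (mod 2917)
420^56 = 420^32 × 420^16 × 420^8 ≡ 1487 × 2691 × 366 (mod 2917).
Accumulate the product:
1487 × 2691 = 4001517 ≡ 2310
2310 × 366 = 845460 ≡ 2447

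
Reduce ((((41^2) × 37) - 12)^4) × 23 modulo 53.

8

(41)^2 ≡ 38 (mod 53)
38 × 37 = 1406 ≡ 28 (mod 53)
28 - 12 = 16
(16)^4 ≡ 28 (mod 53)
28 × 23 = 644 ≡ 8 (mod 53)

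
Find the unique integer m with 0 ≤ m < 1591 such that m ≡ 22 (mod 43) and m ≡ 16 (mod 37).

1570

43⁻¹ mod 37: 43×31 ≡ 1 (mod 37), so 43⁻¹ ≡ 31.
m = 22 + 43×((16 − 22)×31 mod 37) = 22 + 43×36 = 1570.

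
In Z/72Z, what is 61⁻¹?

By the extended Euclidean algorithm:
72 = 1·61 + 11
61 = 5·11 + 6
11 = 1·6 + 5
6 = 1·5 + 1
5 = 5·1 + 0
gcd(61, 72) = 1, so the inverse exists.
Back-substitute for 1:
1 = 1·6 − 1·5
  = −1·11 + 2·6
  = 2·61 − 11·11
  = −11·72 + 13·61
So 61⁻¹ ≡ 13 (mod 72).

13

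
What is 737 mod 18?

737 = 40*18 + 17, so 737 ≡ 17 (mod 18).

17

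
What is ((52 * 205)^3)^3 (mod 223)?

52 * 205 = 10660 ≡ 179 (mod 223)
(179)^3 ≡ 2 (mod 223)
(2)^3 ≡ 8 (mod 223)

8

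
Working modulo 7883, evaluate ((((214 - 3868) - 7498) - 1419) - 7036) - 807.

3235

214 - 3868 = -3654 ≡ 4229 (mod 7883)
4229 - 7498 = -3269 ≡ 4614 (mod 7883)
4614 - 1419 = 3195
3195 - 7036 = -3841 ≡ 4042 (mod 7883)
4042 - 807 = 3235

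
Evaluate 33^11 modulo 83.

33^1 ≡ 33 (mod 83)
33^2 ≡ 33^2 = 1089 ≡ 10 (mod 83)
33^4 ≡ 10^2 = 100 ≡ 17 (mod 83)
33^8 ≡ 17^2 = 289 ≡ 40 (mod 83)
33^11 = 33^8 * 33^2 * 33^1 ≡ 40 * 10 * 33 (mod 83).
Accumulate the product:
40 * 10 = 400 ≡ 68
68 * 33 = 2244 ≡ 3

3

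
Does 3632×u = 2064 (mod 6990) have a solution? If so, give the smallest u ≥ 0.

3357

gcd(3632, 6990) = 2, and 2 | 2064, so solutions exist.
Divide through by 2: 1816×u = 1032 (mod 3495).
1816⁻¹ ≡ 2296 (mod 3495).
u ≡ 2296×1032 ≡ 3357 (mod 3495).
The smallest non-negative solution is u = 3357.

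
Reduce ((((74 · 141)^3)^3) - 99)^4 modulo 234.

74 · 141 = 10434 ≡ 138 (mod 234)
(138)^3 ≡ 18 (mod 234)
(18)^3 ≡ 216 (mod 234)
216 - 99 = 117
(117)^4 ≡ 117 (mod 234)

117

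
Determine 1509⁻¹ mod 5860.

3829

5860 = 3×1509 + 1333
1509 = 1×1333 + 176
1333 = 7×176 + 101
176 = 1×101 + 75
101 = 1×75 + 26
75 = 2×26 + 23
26 = 1×23 + 3
23 = 7×3 + 2
3 = 1×2 + 1
2 = 2×1 + 0
gcd(1509, 5860) = 1, so the inverse exists.
Bézout: 1 = 523×5860 − 2031×1509.
So 1509⁻¹ ≡ −2031 ≡ 3829 (mod 5860).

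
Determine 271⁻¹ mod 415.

By the extended Euclidean algorithm:
415 = 1·271 + 144
271 = 1·144 + 127
144 = 1·127 + 17
127 = 7·17 + 8
17 = 2·8 + 1
8 = 8·1 + 0
gcd(271, 415) = 1, so the inverse exists.
Back-substitute for 1:
1 = 1·17 − 2·8
  = −2·127 + 15·17
  = 15·144 − 17·127
  = −17·271 + 32·144
  = 32·415 − 49·271
So 271⁻¹ ≡ −49 ≡ 366 (mod 415).

366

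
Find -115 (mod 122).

-115 = -1×122 + 7, so -115 ≡ 7 (mod 122).

7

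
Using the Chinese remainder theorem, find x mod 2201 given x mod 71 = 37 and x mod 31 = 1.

71⁻¹ mod 31: 71*7 ≡ 1 (mod 31), so 71⁻¹ ≡ 7.
x = 37 + 71*((1 − 37)*7 mod 31) = 37 + 71*27 = 1954.

1954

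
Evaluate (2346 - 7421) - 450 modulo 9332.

3807

2346 - 7421 = -5075 ≡ 4257 (mod 9332)
4257 - 450 = 3807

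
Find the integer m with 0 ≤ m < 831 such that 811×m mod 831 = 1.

457

Run the extended Euclidean algorithm:
831 = 1*811 + 20
811 = 40*20 + 11
20 = 1*11 + 9
11 = 1*9 + 2
9 = 4*2 + 1
2 = 2*1 + 0
gcd(811, 831) = 1, so the inverse exists.
Back-substitute for 1:
1 = 1*9 − 4*2
  = −4*11 + 5*9
  = 5*20 − 9*11
  = −9*811 + 365*20
  = 365*831 − 374*811
So 811⁻¹ ≡ −374 ≡ 457 (mod 831).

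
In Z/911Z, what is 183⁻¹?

911 = 4*183 + 179
183 = 1*179 + 4
179 = 44*4 + 3
4 = 1*3 + 1
3 = 3*1 + 0
gcd(183, 911) = 1, so the inverse exists.
Back-substitute for 1:
1 = 1*4 − 1*3
  = −1*179 + 45*4
  = 45*183 − 46*179
  = −46*911 + 229*183
So 183⁻¹ ≡ 229 (mod 911).

229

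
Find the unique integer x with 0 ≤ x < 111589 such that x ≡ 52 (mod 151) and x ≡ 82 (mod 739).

151⁻¹ mod 739: 151*416 ≡ 1 (mod 739), so 151⁻¹ ≡ 416.
x = 52 + 151*((82 − 52)*416 mod 739) = 52 + 151*656 = 99108.
Check: 99108 mod 151 = 52, 99108 mod 739 = 82. ✓

99108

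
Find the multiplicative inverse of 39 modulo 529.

312

529 = 13·39 + 22
39 = 1·22 + 17
22 = 1·17 + 5
17 = 3·5 + 2
5 = 2·2 + 1
2 = 2·1 + 0
gcd(39, 529) = 1, so the inverse exists.
Bézout: 1 = 16·529 − 217·39.
So 39⁻¹ ≡ −217 ≡ 312 (mod 529).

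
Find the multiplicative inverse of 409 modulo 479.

Apply the Euclidean algorithm and back-substitute:
479 = 1*409 + 70
409 = 5*70 + 59
70 = 1*59 + 11
59 = 5*11 + 4
11 = 2*4 + 3
4 = 1*3 + 1
3 = 3*1 + 0
gcd(409, 479) = 1, so the inverse exists.
Bézout: 1 = −111*479 + 130*409.
So 409⁻¹ ≡ 130 (mod 479).

130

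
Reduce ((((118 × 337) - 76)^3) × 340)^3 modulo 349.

118 × 337 = 39766 ≡ 329 (mod 349)
329 - 76 = 253
(253)^3 ≡ 328 (mod 349)
328 × 340 = 111520 ≡ 189 (mod 349)
(189)^3 ≡ 213 (mod 349)

213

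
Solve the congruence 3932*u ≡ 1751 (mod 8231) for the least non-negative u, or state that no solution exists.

gcd(3932, 8231) = 1, so a unique solution mod 8231 exists.
3932⁻¹ ≡ 8074 (mod 8231).
u ≡ 8074*1751 ≡ 4947 (mod 8231).

4947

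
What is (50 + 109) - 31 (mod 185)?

50 + 109 = 159
159 - 31 = 128

128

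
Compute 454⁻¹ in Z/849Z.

331

By the extended Euclidean algorithm:
849 = 1*454 + 395
454 = 1*395 + 59
395 = 6*59 + 41
59 = 1*41 + 18
41 = 2*18 + 5
18 = 3*5 + 3
5 = 1*3 + 2
3 = 1*2 + 1
2 = 2*1 + 0
gcd(454, 849) = 1, so the inverse exists.
Back-substitute for 1:
1 = 1*3 − 1*2
  = −1*5 + 2*3
  = 2*18 − 7*5
  = −7*41 + 16*18
  = 16*59 − 23*41
  = −23*395 + 154*59
  = 154*454 − 177*395
  = −177*849 + 331*454
So 454⁻¹ ≡ 331 (mod 849).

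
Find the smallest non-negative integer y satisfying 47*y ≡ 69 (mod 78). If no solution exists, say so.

33

gcd(47, 78) = 1, so a unique solution mod 78 exists.
47⁻¹ ≡ 5 (mod 78).
y ≡ 5*69 ≡ 33 (mod 78).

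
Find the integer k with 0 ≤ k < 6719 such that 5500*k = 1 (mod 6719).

6719 = 1×5500 + 1219
5500 = 4×1219 + 624
1219 = 1×624 + 595
624 = 1×595 + 29
595 = 20×29 + 15
29 = 1×15 + 14
15 = 1×14 + 1
14 = 14×1 + 0
gcd(5500, 6719) = 1, so the inverse exists.
Back-substitute for 1:
1 = 1×15 − 1×14
  = −1×29 + 2×15
  = 2×595 − 41×29
  = −41×624 + 43×595
  = 43×1219 − 84×624
  = −84×5500 + 379×1219
  = 379×6719 − 463×5500
So 5500⁻¹ ≡ −463 ≡ 6256 (mod 6719).

6256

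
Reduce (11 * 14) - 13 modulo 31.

17

11 * 14 = 154 ≡ 30 (mod 31)
30 - 13 = 17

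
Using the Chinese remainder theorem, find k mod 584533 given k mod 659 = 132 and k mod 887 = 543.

659⁻¹ mod 887: 659*603 ≡ 1 (mod 887), so 659⁻¹ ≡ 603.
k = 132 + 659*((543 − 132)*603 mod 887) = 132 + 659*360 = 237372.
Check: 237372 mod 659 = 132, 237372 mod 887 = 543. ✓

237372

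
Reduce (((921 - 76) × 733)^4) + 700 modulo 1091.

921 - 76 = 845
845 × 733 = 619385 ≡ 788 (mod 1091)
(788)^4 ≡ 1041 (mod 1091)
1041 + 700 = 1741 ≡ 650 (mod 1091)

650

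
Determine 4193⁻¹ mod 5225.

Apply the Euclidean algorithm and back-substitute:
5225 = 1·4193 + 1032
4193 = 4·1032 + 65
1032 = 15·65 + 57
65 = 1·57 + 8
57 = 7·8 + 1
8 = 8·1 + 0
gcd(4193, 5225) = 1, so the inverse exists.
Back-substitute for 1:
1 = 1·57 − 7·8
  = −7·65 + 8·57
  = 8·1032 − 127·65
  = −127·4193 + 516·1032
  = 516·5225 − 643·4193
So 4193⁻¹ ≡ −643 ≡ 4582 (mod 5225).

4582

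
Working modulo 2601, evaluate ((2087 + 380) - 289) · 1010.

1935

2087 + 380 = 2467
2467 - 289 = 2178
2178 · 1010 = 2199780 ≡ 1935 (mod 2601)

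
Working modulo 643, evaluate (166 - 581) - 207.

21

166 - 581 = -415 ≡ 228 (mod 643)
228 - 207 = 21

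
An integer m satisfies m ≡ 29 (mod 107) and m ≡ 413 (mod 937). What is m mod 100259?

107⁻¹ mod 937: 107·613 ≡ 1 (mod 937), so 107⁻¹ ≡ 613.
m = 29 + 107·((413 − 29)·613 mod 937) = 29 + 107·205 = 21964.
Check: 21964 mod 107 = 29, 21964 mod 937 = 413. ✓

21964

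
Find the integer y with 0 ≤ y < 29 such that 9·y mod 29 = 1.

13

Apply the Euclidean algorithm and back-substitute:
29 = 3×9 + 2
9 = 4×2 + 1
2 = 2×1 + 0
gcd(9, 29) = 1, so the inverse exists.
Bézout: 1 = −4×29 + 13×9.
So 9⁻¹ ≡ 13 (mod 29).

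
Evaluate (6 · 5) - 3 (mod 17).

10

6 · 5 = 30 ≡ 13 (mod 17)
13 - 3 = 10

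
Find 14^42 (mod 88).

64

Using repeated squaring:
14^1 ≡ 14 (mod 88)
14^2 ≡ 14^2 = 196 ≡ 20 (mod 88)
14^4 ≡ 20^2 = 400 ≡ 48 (mod 88)
14^8 ≡ 48^2 = 2304 ≡ 16 (mod 88)
14^16 ≡ 16^2 = 256 ≡ 80 (mod 88)
14^32 ≡ 80^2 = 6400 ≡ 64 (mod 88)
14^42 = 14^32 × 14^8 × 14^2 ≡ 64 × 16 × 20 (mod 88).
Accumulate the product:
64 × 16 = 1024 ≡ 56
56 × 20 = 1120 ≡ 64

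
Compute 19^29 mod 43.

28

29 in binary is 11101, i.e. 29 = 16 + 8 + 4 + 1.
19^1 ≡ 19 (mod 43)
19^2 ≡ 19^2 = 361 ≡ 17 (mod 43)
19^4 ≡ 17^2 = 289 ≡ 31 (mod 43)
19^8 ≡ 31^2 = 961 ≡ 15 (mod 43)
19^16 ≡ 15^2 = 225 ≡ 10 (mod 43)
19^29 = 19^16 × 19^8 × 19^4 × 19^1 ≡ 10 × 15 × 31 × 19 (mod 43).
Accumulate the product:
10 × 15 = 150 ≡ 21
21 × 31 = 651 ≡ 6
6 × 19 = 114 ≡ 28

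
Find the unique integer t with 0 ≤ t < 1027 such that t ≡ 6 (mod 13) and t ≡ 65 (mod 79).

539

13⁻¹ mod 79: 13·73 ≡ 1 (mod 79), so 13⁻¹ ≡ 73.
t = 6 + 13·((65 − 6)·73 mod 79) = 6 + 13·41 = 539.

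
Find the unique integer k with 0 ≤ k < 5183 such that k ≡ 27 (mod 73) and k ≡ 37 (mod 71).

73⁻¹ mod 71: 73*36 ≡ 1 (mod 71), so 73⁻¹ ≡ 36.
k = 27 + 73*((37 − 27)*36 mod 71) = 27 + 73*5 = 392.
Check: 392 mod 73 = 27, 392 mod 71 = 37. ✓

392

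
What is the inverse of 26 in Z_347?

Apply the Euclidean algorithm and back-substitute:
347 = 13×26 + 9
26 = 2×9 + 8
9 = 1×8 + 1
8 = 8×1 + 0
gcd(26, 347) = 1, so the inverse exists.
Back-substitute for 1:
1 = 1×9 − 1×8
  = −1×26 + 3×9
  = 3×347 − 40×26
So 26⁻¹ ≡ −40 ≡ 307 (mod 347).

307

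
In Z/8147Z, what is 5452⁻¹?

Run the extended Euclidean algorithm:
8147 = 1·5452 + 2695
5452 = 2·2695 + 62
2695 = 43·62 + 29
62 = 2·29 + 4
29 = 7·4 + 1
4 = 4·1 + 0
gcd(5452, 8147) = 1, so the inverse exists.
Bézout: 1 = 1319·8147 − 1971·5452.
So 5452⁻¹ ≡ −1971 ≡ 6176 (mod 8147).

6176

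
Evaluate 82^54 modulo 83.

Compute successive squares:
54 in binary is 110110, i.e. 54 = 32 + 16 + 4 + 2.
82^1 ≡ 82 (mod 83)
82^2 ≡ 82^2 = 6724 ≡ 1 (mod 83)
82^4 ≡ 1^2 = 1 (mod 83)
82^8 ≡ 1^2 = 1 (mod 83)
82^16 ≡ 1^2 = 1 (mod 83)
82^32 ≡ 1^2 = 1 (mod 83)
82^54 = 82^32 · 82^16 · 82^4 · 82^2 ≡ 1 · 1 · 1 · 1 (mod 83).
Accumulate the product:
1 · 1 = 1
1 · 1 = 1
1 · 1 = 1

1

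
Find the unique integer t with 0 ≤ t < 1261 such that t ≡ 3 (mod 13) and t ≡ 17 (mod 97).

13⁻¹ mod 97: 13×15 ≡ 1 (mod 97), so 13⁻¹ ≡ 15.
t = 3 + 13×((17 − 3)×15 mod 97) = 3 + 13×16 = 211.
Check: 211 mod 13 = 3, 211 mod 97 = 17. ✓

211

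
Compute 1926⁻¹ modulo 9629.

Run the extended Euclidean algorithm:
9629 = 4×1926 + 1925
1926 = 1×1925 + 1
1925 = 1925×1 + 0
gcd(1926, 9629) = 1, so the inverse exists.
Back-substitute for 1:
1 = 1×1926 − 1×1925
  = −1×9629 + 5×1926
So 1926⁻¹ ≡ 5 (mod 9629).

5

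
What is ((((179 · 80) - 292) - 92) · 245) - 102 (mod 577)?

179 · 80 = 14320 ≡ 472 (mod 577)
472 - 292 = 180
180 - 92 = 88
88 · 245 = 21560 ≡ 211 (mod 577)
211 - 102 = 109

109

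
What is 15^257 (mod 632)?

535

257 in binary is 100000001, i.e. 257 = 256 + 1.
15^1 ≡ 15 (mod 632)
15^2 ≡ 15^2 = 225 (mod 632)
15^4 ≡ 225^2 = 50625 ≡ 65 (mod 632)
15^8 ≡ 65^2 = 4225 ≡ 433 (mod 632)
15^16 ≡ 433^2 = 187489 ≡ 417 (mod 632)
15^32 ≡ 417^2 = 173889 ≡ 89 (mod 632)
15^64 ≡ 89^2 = 7921 ≡ 337 (mod 632)
15^128 ≡ 337^2 = 113569 ≡ 441 (mod 632)
15^256 ≡ 441^2 = 194481 ≡ 457 (mod 632)
15^257 = 15^256 * 15^1 ≡ 457 * 15 (mod 632).
457 * 15 = 6855 ≡ 535 (mod 632).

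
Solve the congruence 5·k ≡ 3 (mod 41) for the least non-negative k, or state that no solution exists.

17

gcd(5, 41) = 1, so a unique solution mod 41 exists.
5⁻¹ ≡ 33 (mod 41).
k ≡ 33·3 ≡ 17 (mod 41).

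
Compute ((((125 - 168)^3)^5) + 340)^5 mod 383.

320

125 - 168 = -43 ≡ 340 (mod 383)
(340)^3 ≡ 157 (mod 383)
(157)^5 ≡ 314 (mod 383)
314 + 340 = 654 ≡ 271 (mod 383)
(271)^5 ≡ 320 (mod 383)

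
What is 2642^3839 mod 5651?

By square-and-multiply:
2642^1 ≡ 2642 (mod 5651)
2642^2 ≡ 2642^2 = 6980164 ≡ 1179 (mod 5651)
2642^4 ≡ 1179^2 = 1390041 ≡ 5546 (mod 5651)
2642^8 ≡ 5546^2 = 30758116 ≡ 5374 (mod 5651)
2642^16 ≡ 5374^2 = 28879876 ≡ 3266 (mod 5651)
2642^32 ≡ 3266^2 = 10666756 ≡ 3319 (mod 5651)
2642^64 ≡ 3319^2 = 11015761 ≡ 1962 (mod 5651)
2642^128 ≡ 1962^2 = 3849444 ≡ 1113 (mod 5651)
2642^256 ≡ 1113^2 = 1238769 ≡ 1200 (mod 5651)
2642^512 ≡ 1200^2 = 1440000 ≡ 4646 (mod 5651)
2642^1024 ≡ 4646^2 = 21585316 ≡ 4147 (mod 5651)
2642^2048 ≡ 4147^2 = 17197609 ≡ 1616 (mod 5651)
2642^3839 = 2642^2048 · 2642^1024 · 2642^512 · 2642^128 · 2642^64 · 2642^32 · 2642^16 · 2642^8 · 2642^4 · 2642^2 · 2642^1 ≡ 1616 · 4147 · 4646 · 1113 · 1962 · 3319 · 3266 · 5374 · 5546 · 1179 · 2642 (mod 5651).
Accumulate the product:
1616 · 4147 = 6701552 ≡ 5117
5117 · 4646 = 23773582 ≡ 5476
5476 · 1113 = 6094788 ≡ 3010
3010 · 1962 = 5905620 ≡ 325
325 · 3319 = 1078675 ≡ 4985
4985 · 3266 = 16281010 ≡ 479
479 · 5374 = 2574146 ≡ 2941
2941 · 5546 = 16310786 ≡ 2000
2000 · 1179 = 2358000 ≡ 1533
1533 · 2642 = 4050186 ≡ 4070

4070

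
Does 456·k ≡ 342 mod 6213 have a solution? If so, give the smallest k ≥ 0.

28

gcd(456, 6213) = 57, and 57 | 342, so solutions exist.
Divide through by 57: 8·k mod 109 = 6.
8⁻¹ ≡ 41 (mod 109).
k ≡ 41·6 ≡ 28 (mod 109).
The smallest non-negative solution is k = 28.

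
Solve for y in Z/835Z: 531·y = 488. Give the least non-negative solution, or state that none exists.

gcd(531, 835) = 1, so a unique solution mod 835 exists.
531⁻¹ ≡ 206 (mod 835).
y ≡ 206·488 ≡ 328 (mod 835).

328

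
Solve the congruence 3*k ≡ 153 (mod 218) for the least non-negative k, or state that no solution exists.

51

gcd(3, 218) = 1, so a unique solution mod 218 exists.
3⁻¹ ≡ 73 (mod 218).
k ≡ 73*153 ≡ 51 (mod 218).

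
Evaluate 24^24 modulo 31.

Using repeated squaring:
24^1 ≡ 24 (mod 31)
24^2 ≡ 24^2 = 576 ≡ 18 (mod 31)
24^4 ≡ 18^2 = 324 ≡ 14 (mod 31)
24^8 ≡ 14^2 = 196 ≡ 10 (mod 31)
24^16 ≡ 10^2 = 100 ≡ 7 (mod 31)
24^24 = 24^16 · 24^8 ≡ 7 · 10 (mod 31).
7 · 10 = 70 ≡ 8 (mod 31).

8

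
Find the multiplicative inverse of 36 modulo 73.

71

73 = 2·36 + 1
36 = 36·1 + 0
gcd(36, 73) = 1, so the inverse exists.
Bézout: 1 = 1·73 − 2·36.
So 36⁻¹ ≡ −2 ≡ 71 (mod 73).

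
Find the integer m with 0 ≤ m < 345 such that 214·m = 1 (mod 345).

79

Apply the Euclidean algorithm and back-substitute:
345 = 1×214 + 131
214 = 1×131 + 83
131 = 1×83 + 48
83 = 1×48 + 35
48 = 1×35 + 13
35 = 2×13 + 9
13 = 1×9 + 4
9 = 2×4 + 1
4 = 4×1 + 0
gcd(214, 345) = 1, so the inverse exists.
Bézout: 1 = −49×345 + 79×214.
So 214⁻¹ ≡ 79 (mod 345).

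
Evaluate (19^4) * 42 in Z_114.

(19)^4 ≡ 19 (mod 114)
19 * 42 = 798 ≡ 0 (mod 114)

0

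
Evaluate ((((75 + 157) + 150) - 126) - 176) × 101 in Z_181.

116

75 + 157 = 232 ≡ 51 (mod 181)
51 + 150 = 201 ≡ 20 (mod 181)
20 - 126 = -106 ≡ 75 (mod 181)
75 - 176 = -101 ≡ 80 (mod 181)
80 × 101 = 8080 ≡ 116 (mod 181)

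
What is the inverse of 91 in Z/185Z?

185 = 2·91 + 3
91 = 30·3 + 1
3 = 3·1 + 0
gcd(91, 185) = 1, so the inverse exists.
Back-substitute for 1:
1 = 1·91 − 30·3
  = −30·185 + 61·91
So 91⁻¹ ≡ 61 (mod 185).

61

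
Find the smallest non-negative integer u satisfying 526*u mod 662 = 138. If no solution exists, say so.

gcd(526, 662) = 2, and 2 | 138, so solutions exist.
Divide through by 2: 263*u ≡ 69 (mod 331).
263⁻¹ ≡ 73 (mod 331).
u ≡ 73*69 ≡ 72 (mod 331).
The smallest non-negative solution is u = 72.

72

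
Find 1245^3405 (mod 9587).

4412

Using repeated squaring:
1245^1 ≡ 1245 (mod 9587)
1245^2 ≡ 1245^2 = 1550025 ≡ 6518 (mod 9587)
1245^4 ≡ 6518^2 = 42484324 ≡ 4327 (mod 9587)
1245^8 ≡ 4327^2 = 18722929 ≡ 9105 (mod 9587)
1245^16 ≡ 9105^2 = 82901025 ≡ 2236 (mod 9587)
1245^32 ≡ 2236^2 = 4999696 ≡ 4869 (mod 9587)
1245^64 ≡ 4869^2 = 23707161 ≡ 8097 (mod 9587)
1245^128 ≡ 8097^2 = 65561409 ≡ 5503 (mod 9587)
1245^256 ≡ 5503^2 = 30283009 ≡ 7263 (mod 9587)
1245^512 ≡ 7263^2 = 52751169 ≡ 3495 (mod 9587)
1245^1024 ≡ 3495^2 = 12215025 ≡ 1187 (mod 9587)
1245^2048 ≡ 1187^2 = 1408969 ≡ 9267 (mod 9587)
1245^3405 = 1245^2048 * 1245^1024 * 1245^256 * 1245^64 * 1245^8 * 1245^4 * 1245^1 ≡ 9267 * 1187 * 7263 * 8097 * 9105 * 4327 * 1245 (mod 9587).
Accumulate the product:
9267 * 1187 = 10999929 ≡ 3640
3640 * 7263 = 26437320 ≡ 5961
5961 * 8097 = 48266217 ≡ 5259
5259 * 9105 = 47883195 ≡ 5717
5717 * 4327 = 24737459 ≡ 2999
2999 * 1245 = 3733755 ≡ 4412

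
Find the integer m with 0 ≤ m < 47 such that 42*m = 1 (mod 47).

28

Apply the Euclidean algorithm and back-substitute:
47 = 1·42 + 5
42 = 8·5 + 2
5 = 2·2 + 1
2 = 2·1 + 0
gcd(42, 47) = 1, so the inverse exists.
Back-substitute for 1:
1 = 1·5 − 2·2
  = −2·42 + 17·5
  = 17·47 − 19·42
So 42⁻¹ ≡ −19 ≡ 28 (mod 47).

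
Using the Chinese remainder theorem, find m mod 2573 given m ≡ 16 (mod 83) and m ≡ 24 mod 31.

83⁻¹ mod 31: 83·3 ≡ 1 (mod 31), so 83⁻¹ ≡ 3.
m = 16 + 83·((24 − 16)·3 mod 31) = 16 + 83·24 = 2008.

2008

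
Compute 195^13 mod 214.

Compute successive squares:
195^1 ≡ 195 (mod 214)
195^2 ≡ 195^2 = 38025 ≡ 147 (mod 214)
195^4 ≡ 147^2 = 21609 ≡ 209 (mod 214)
195^8 ≡ 209^2 = 43681 ≡ 25 (mod 214)
195^13 = 195^8 · 195^4 · 195^1 ≡ 25 · 209 · 195 (mod 214).
Accumulate the product:
25 · 209 = 5225 ≡ 89
89 · 195 = 17355 ≡ 21

21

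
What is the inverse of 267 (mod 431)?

Apply the Euclidean algorithm and back-substitute:
431 = 1·267 + 164
267 = 1·164 + 103
164 = 1·103 + 61
103 = 1·61 + 42
61 = 1·42 + 19
42 = 2·19 + 4
19 = 4·4 + 3
4 = 1·3 + 1
3 = 3·1 + 0
gcd(267, 431) = 1, so the inverse exists.
Bézout: 1 = −70·431 + 113·267.
So 267⁻¹ ≡ 113 (mod 431).

113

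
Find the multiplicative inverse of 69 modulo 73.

Run the extended Euclidean algorithm:
73 = 1×69 + 4
69 = 17×4 + 1
4 = 4×1 + 0
gcd(69, 73) = 1, so the inverse exists.
Back-substitute for 1:
1 = 1×69 − 17×4
  = −17×73 + 18×69
So 69⁻¹ ≡ 18 (mod 73).

18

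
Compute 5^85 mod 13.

5

Compute successive squares:
85 in binary is 1010101, i.e. 85 = 64 + 16 + 4 + 1.
5^1 ≡ 5 (mod 13)
5^2 ≡ 5^2 = 25 ≡ 12 (mod 13)
5^4 ≡ 12^2 = 144 ≡ 1 (mod 13)
5^8 ≡ 1^2 = 1 (mod 13)
5^16 ≡ 1^2 = 1 (mod 13)
5^32 ≡ 1^2 = 1 (mod 13)
5^64 ≡ 1^2 = 1 (mod 13)
5^85 = 5^64 × 5^16 × 5^4 × 5^1 ≡ 1 × 1 × 1 × 5 (mod 13).
Accumulate the product:
1 × 1 = 1
1 × 1 = 1
1 × 5 = 5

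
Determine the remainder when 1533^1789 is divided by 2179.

1533^1 ≡ 1533 (mod 2179)
1533^2 ≡ 1533^2 = 2350089 ≡ 1127 (mod 2179)
1533^4 ≡ 1127^2 = 1270129 ≡ 1951 (mod 2179)
1533^8 ≡ 1951^2 = 3806401 ≡ 1867 (mod 2179)
1533^16 ≡ 1867^2 = 3485689 ≡ 1468 (mod 2179)
1533^32 ≡ 1468^2 = 2155024 ≡ 2172 (mod 2179)
1533^64 ≡ 2172^2 = 4717584 ≡ 49 (mod 2179)
1533^128 ≡ 49^2 = 2401 ≡ 222 (mod 2179)
1533^256 ≡ 222^2 = 49284 ≡ 1346 (mod 2179)
1533^512 ≡ 1346^2 = 1811716 ≡ 967 (mod 2179)
1533^1024 ≡ 967^2 = 935089 ≡ 298 (mod 2179)
1533^1789 = 1533^1024 * 1533^512 * 1533^128 * 1533^64 * 1533^32 * 1533^16 * 1533^8 * 1533^4 * 1533^1 ≡ 298 * 967 * 222 * 49 * 2172 * 1468 * 1867 * 1951 * 1533 (mod 2179).
Accumulate the product:
298 * 967 = 288166 ≡ 538
538 * 222 = 119436 ≡ 1770
1770 * 49 = 86730 ≡ 1749
1749 * 2172 = 3798828 ≡ 831
831 * 1468 = 1219908 ≡ 1847
1847 * 1867 = 3448349 ≡ 1171
1171 * 1951 = 2284621 ≡ 1029
1029 * 1533 = 1577457 ≡ 2040

2040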